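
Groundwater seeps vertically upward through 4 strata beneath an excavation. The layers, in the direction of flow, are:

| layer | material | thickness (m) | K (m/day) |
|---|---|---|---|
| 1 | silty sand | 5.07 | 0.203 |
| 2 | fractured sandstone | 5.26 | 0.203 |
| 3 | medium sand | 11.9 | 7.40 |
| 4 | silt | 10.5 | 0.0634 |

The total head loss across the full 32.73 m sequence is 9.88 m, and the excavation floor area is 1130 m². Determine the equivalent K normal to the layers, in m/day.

Flow is perpendicular to layering, so the layers act in series and the equivalent K is the thickness-weighted harmonic mean.
Total thickness L = 5.07 + 5.26 + 11.9 + 10.5 = 32.73 m.
Σ(b_i/K_i) = 5.07/0.203 + 5.26/0.203 + 11.9/7.40 + 10.5/0.0634 = 218.1 d.
K_eq = L / Σ(b_i/K_i) = 32.73 / 218.1 = 0.1501 m/day.

0.150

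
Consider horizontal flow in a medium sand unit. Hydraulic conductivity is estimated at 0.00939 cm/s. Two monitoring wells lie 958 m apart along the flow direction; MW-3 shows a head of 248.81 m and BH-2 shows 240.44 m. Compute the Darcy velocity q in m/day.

Convert K: 0.00939 cm/s × 864 = 8.113 m/day.
Hydraulic gradient i = (248.81 − 240.44) / 958 = 8.37 / 958 = 0.008737.
Specific discharge q = K · i = 8.113 × 0.008737 = 0.07088 m/day.

0.0709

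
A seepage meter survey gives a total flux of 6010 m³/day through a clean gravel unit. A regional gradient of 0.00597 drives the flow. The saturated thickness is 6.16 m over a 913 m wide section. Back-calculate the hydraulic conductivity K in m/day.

Cross-sectional area A = 913 × 6.16 = 5624 m².
Hydraulic gradient i = 0.00597.
From Q = K·A·i, K = Q / (A·i) = 6010 / (5624 × 0.005970) = 179.0 m/day.

179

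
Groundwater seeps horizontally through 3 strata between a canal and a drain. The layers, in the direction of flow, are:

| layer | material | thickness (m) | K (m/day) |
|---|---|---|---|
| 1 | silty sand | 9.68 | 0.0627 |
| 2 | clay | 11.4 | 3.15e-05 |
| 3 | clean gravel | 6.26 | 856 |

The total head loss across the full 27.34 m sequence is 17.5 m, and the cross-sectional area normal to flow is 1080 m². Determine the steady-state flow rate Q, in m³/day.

Flow is perpendicular to layering, so the layers act in series and the equivalent K is the thickness-weighted harmonic mean.
Total thickness L = 9.68 + 11.4 + 6.26 = 27.34 m.
Σ(b_i/K_i) = 9.68/0.0627 + 11.4/3.15e-05 + 6.26/856 = 3.621e+05 d.
K_eq = L / Σ(b_i/K_i) = 27.34 / 3.621e+05 = 7.551e-05 m/day.
Q = K_eq · A · (Δh/L) = 7.551e-05 × 1080 × (17.5/27.34) = 0.05220 m³/day.

0.0522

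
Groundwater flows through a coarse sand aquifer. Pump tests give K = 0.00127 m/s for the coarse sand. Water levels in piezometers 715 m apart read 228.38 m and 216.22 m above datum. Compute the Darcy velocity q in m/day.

1.87

Convert K: 0.00127 m/s × 86400 = 109.7 m/day.
Hydraulic gradient i = (228.38 − 216.22) / 715 = 12.16 / 715 = 0.01701.
Specific discharge q = K · i = 109.7 × 0.01701 = 1.866 m/day.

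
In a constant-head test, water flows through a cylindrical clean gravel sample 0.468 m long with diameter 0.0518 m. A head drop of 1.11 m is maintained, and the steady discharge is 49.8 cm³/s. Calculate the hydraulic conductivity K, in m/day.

861

Cross-sectional area A = π·(d/2)² = π × (0.0518/2)² = 0.002107 m².
Convert discharge: 49.8 cm³/s = 4.980e-05 m³/s.
Darcy's law rearranged: K = Q·L / (A·Δh) = 4.980e-05 × 0.468 / (0.002107 × 1.11) = 0.009963 m/s = 860.8 m/day.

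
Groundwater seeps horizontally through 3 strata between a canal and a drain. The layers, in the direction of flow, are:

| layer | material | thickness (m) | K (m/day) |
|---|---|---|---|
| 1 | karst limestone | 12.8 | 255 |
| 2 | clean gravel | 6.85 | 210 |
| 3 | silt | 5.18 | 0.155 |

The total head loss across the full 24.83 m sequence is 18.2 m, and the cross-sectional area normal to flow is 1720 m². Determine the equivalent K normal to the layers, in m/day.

0.741

Flow is perpendicular to layering, so the layers act in series and the equivalent K is the thickness-weighted harmonic mean.
Total thickness L = 12.8 + 6.85 + 5.18 = 24.83 m.
Σ(b_i/K_i) = 12.8/255 + 6.85/210 + 5.18/0.155 = 33.50 d.
K_eq = L / Σ(b_i/K_i) = 24.83 / 33.50 = 0.7411 m/day.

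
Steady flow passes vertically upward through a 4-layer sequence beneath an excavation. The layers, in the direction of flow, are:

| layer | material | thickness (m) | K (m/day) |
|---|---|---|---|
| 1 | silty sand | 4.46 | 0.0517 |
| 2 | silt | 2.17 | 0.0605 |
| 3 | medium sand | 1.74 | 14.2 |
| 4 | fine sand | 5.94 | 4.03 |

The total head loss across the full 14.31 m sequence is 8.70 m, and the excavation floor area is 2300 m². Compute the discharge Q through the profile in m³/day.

162

Flow is perpendicular to layering, so the layers act in series and the equivalent K is the thickness-weighted harmonic mean.
Total thickness L = 4.46 + 2.17 + 1.74 + 5.94 = 14.31 m.
Σ(b_i/K_i) = 4.46/0.0517 + 2.17/0.0605 + 1.74/14.2 + 5.94/4.03 = 123.7 d.
K_eq = L / Σ(b_i/K_i) = 14.31 / 123.7 = 0.1157 m/day.
Q = K_eq · A · (Δh/L) = 0.1157 × 2300 × (8.70/14.31) = 161.7 m³/day.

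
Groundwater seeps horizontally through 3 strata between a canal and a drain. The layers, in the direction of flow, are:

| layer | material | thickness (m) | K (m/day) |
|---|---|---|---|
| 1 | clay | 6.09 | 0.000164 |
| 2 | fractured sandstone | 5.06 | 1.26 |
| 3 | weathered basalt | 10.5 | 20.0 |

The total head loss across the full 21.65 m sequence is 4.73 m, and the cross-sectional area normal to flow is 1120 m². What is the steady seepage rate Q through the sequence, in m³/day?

Flow is perpendicular to layering, so the layers act in series and the equivalent K is the thickness-weighted harmonic mean.
Total thickness L = 6.09 + 5.06 + 10.5 = 21.65 m.
Σ(b_i/K_i) = 6.09/0.000164 + 5.06/1.26 + 10.5/20.0 = 37139 d.
K_eq = L / Σ(b_i/K_i) = 21.65 / 37139 = 0.0005830 m/day.
Q = K_eq · A · (Δh/L) = 0.0005830 × 1120 × (4.73/21.65) = 0.1426 m³/day.

0.143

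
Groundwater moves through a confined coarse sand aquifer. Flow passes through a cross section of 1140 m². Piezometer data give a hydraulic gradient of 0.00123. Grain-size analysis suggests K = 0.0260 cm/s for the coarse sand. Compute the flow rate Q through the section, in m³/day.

Convert K: 0.0260 cm/s × 864 = 22.46 m/day.
Hydraulic gradient i = 0.00123.
Darcy's law: Q = K · A · i = 22.46 × 1140 × 0.001230 = 31.50 m³/day.

31.5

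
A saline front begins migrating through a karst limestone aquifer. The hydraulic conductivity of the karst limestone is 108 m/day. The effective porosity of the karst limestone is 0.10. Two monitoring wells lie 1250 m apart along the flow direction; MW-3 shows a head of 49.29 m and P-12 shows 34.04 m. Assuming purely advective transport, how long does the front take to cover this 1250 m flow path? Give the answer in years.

0.260

Hydraulic gradient i = (49.29 − 34.04) / 1250 = 15.25 / 1250 = 0.01220.
Darcy flux q = K · i = 108.0 × 0.01220 = 1.318 m/day.
Seepage velocity v = q / n_e = 1.318 / 0.10 = 13.18 m/day.
Travel time t = L / v = 1250 / 13.18 = 94.87 days = 0.2597 years.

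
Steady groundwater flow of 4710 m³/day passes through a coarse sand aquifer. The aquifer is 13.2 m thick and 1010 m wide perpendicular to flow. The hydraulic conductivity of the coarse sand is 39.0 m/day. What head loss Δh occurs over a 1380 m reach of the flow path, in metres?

Cross-sectional area A = 1010 × 13.2 = 13332 m².
From Q = K·A·i, i = Q / (K·A) = 4710 / (39.00 × 13332) = 0.009059.
Head loss Δh = i · L = 0.009059 × 1380 = 12.50 m.

12.5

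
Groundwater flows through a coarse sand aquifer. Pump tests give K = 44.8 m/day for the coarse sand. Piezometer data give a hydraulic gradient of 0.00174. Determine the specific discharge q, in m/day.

Hydraulic gradient i = 0.00174.
Specific discharge q = K · i = 44.80 × 0.001740 = 0.07795 m/day.

0.0780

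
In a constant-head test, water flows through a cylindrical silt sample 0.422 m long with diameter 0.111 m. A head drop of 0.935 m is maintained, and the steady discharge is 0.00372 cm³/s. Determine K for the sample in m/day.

0.0150

Cross-sectional area A = π·(d/2)² = π × (0.111/2)² = 0.009677 m².
Convert discharge: 0.00372 cm³/s = 3.720e-09 m³/s.
Darcy's law rearranged: K = Q·L / (A·Δh) = 3.720e-09 × 0.422 / (0.009677 × 0.935) = 1.735e-07 m/s = 0.01499 m/day.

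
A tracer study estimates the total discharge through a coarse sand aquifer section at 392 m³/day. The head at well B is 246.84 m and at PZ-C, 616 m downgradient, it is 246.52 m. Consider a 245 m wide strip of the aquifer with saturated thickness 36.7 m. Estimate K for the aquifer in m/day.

83.9

Cross-sectional area A = 245 × 36.7 = 8992 m².
Hydraulic gradient i = (246.84 − 246.52) / 616 = 0.32 / 616 = 0.0005195.
From Q = K·A·i, K = Q / (A·i) = 392 / (8992 × 0.0005195) = 83.92 m/day.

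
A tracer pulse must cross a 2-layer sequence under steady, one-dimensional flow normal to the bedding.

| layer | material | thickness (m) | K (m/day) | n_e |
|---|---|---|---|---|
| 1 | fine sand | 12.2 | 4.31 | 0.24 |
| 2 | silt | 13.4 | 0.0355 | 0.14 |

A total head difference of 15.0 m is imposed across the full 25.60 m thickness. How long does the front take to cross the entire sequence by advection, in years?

With flow normal to the layers, continuity requires the same specific discharge q through every layer.
Σ(b_i/K_i) = 12.2/4.31 + 13.4/0.0355 = 380.3 d.
q = Δh / Σ(b_i/K_i) = 15.0 / 380.3 = 0.03944 m/day.
In each layer the seepage velocity is v_i = q/n_i, so the layer transit time is t_i = b_i·n_i / q:
  layer 1 (fine sand): t_1 = 12.2 × 0.24 / 0.03944 = 74.23 d
  layer 2 (silt): t_2 = 13.4 × 0.14 / 0.03944 = 47.56 d
Total t = Σ t_i = 121.8 days = 0.3335 years.

0.333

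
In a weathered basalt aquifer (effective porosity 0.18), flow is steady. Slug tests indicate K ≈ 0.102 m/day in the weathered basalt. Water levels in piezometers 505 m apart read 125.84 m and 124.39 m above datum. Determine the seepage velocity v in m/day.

0.00163

Hydraulic gradient i = (125.84 − 124.39) / 505 = 1.45 / 505 = 0.002871.
Darcy flux q = K · i = 0.1020 × 0.002871 = 0.0002929 m/day.
Seepage velocity v = q / n_e = 0.0002929 / 0.18 = 0.001627 m/day.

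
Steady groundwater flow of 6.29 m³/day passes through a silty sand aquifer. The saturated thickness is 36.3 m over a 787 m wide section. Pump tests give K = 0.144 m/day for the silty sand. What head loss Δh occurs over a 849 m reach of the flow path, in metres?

1.30

Cross-sectional area A = 787 × 36.3 = 28568 m².
From Q = K·A·i, i = Q / (K·A) = 6.29 / (0.1440 × 28568) = 0.001529.
Head loss Δh = i · L = 0.001529 × 849 = 1.298 m.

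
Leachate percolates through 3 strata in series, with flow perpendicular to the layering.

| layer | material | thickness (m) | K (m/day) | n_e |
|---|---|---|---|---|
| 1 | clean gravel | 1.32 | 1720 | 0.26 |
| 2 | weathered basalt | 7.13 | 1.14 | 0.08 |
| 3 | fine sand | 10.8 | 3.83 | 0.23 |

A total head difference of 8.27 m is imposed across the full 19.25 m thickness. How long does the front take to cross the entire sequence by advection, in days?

With flow normal to the layers, continuity requires the same specific discharge q through every layer.
Σ(b_i/K_i) = 1.32/1720 + 7.13/1.14 + 10.8/3.83 = 9.075 d.
q = Δh / Σ(b_i/K_i) = 8.27 / 9.075 = 0.9113 m/day.
In each layer the seepage velocity is v_i = q/n_i, so the layer transit time is t_i = b_i·n_i / q:
  layer 1 (clean gravel): t_1 = 1.32 × 0.26 / 0.9113 = 0.3766 d
  layer 2 (weathered basalt): t_2 = 7.13 × 0.08 / 0.9113 = 0.6259 d
  layer 3 (fine sand): t_3 = 10.8 × 0.23 / 0.9113 = 2.726 d
Total t = Σ t_i = 3.728 days.

3.73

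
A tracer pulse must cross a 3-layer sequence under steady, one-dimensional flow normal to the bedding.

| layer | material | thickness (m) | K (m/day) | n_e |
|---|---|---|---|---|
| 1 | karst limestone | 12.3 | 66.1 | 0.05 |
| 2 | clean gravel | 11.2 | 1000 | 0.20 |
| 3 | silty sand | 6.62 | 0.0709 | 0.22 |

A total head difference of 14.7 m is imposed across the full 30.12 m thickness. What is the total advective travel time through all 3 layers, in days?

With flow normal to the layers, continuity requires the same specific discharge q through every layer.
Σ(b_i/K_i) = 12.3/66.1 + 11.2/1000 + 6.62/0.0709 = 93.57 d.
q = Δh / Σ(b_i/K_i) = 14.7 / 93.57 = 0.1571 m/day.
In each layer the seepage velocity is v_i = q/n_i, so the layer transit time is t_i = b_i·n_i / q:
  layer 1 (karst limestone): t_1 = 12.3 × 0.05 / 0.1571 = 3.915 d
  layer 2 (clean gravel): t_2 = 11.2 × 0.20 / 0.1571 = 14.26 d
  layer 3 (silty sand): t_3 = 6.62 × 0.22 / 0.1571 = 9.270 d
Total t = Σ t_i = 27.44 days.

27.4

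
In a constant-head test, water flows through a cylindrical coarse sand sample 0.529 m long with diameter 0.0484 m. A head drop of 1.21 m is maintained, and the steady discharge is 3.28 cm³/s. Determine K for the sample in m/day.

Cross-sectional area A = π·(d/2)² = π × (0.0484/2)² = 0.001840 m².
Convert discharge: 3.28 cm³/s = 3.280e-06 m³/s.
Darcy's law rearranged: K = Q·L / (A·Δh) = 3.280e-06 × 0.529 / (0.001840 × 1.21) = 0.0007794 m/s = 67.34 m/day.

67.3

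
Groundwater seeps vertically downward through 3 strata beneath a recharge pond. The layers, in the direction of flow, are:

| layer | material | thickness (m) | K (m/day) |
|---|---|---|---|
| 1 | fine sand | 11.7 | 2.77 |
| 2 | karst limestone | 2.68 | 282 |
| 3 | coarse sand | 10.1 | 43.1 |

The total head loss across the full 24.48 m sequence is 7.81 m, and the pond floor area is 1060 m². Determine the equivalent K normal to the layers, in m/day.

5.48

Flow is perpendicular to layering, so the layers act in series and the equivalent K is the thickness-weighted harmonic mean.
Total thickness L = 11.7 + 2.68 + 10.1 = 24.48 m.
Σ(b_i/K_i) = 11.7/2.77 + 2.68/282 + 10.1/43.1 = 4.468 d.
K_eq = L / Σ(b_i/K_i) = 24.48 / 4.468 = 5.479 m/day.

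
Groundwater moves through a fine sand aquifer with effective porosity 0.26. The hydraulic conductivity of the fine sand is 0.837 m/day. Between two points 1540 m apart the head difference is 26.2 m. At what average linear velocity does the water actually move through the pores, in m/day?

0.0548

Hydraulic gradient i = Δh / L = 26.2 / 1540 = 0.01701.
Darcy flux q = K · i = 0.8370 × 0.01701 = 0.01424 m/day.
Seepage velocity v = q / n_e = 0.01424 / 0.26 = 0.05477 m/day.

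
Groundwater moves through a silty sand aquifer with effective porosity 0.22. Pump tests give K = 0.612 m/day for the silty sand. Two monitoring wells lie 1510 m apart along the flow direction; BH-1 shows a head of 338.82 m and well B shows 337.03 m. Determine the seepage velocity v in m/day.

Hydraulic gradient i = (338.82 − 337.03) / 1510 = 1.79 / 1510 = 0.001185.
Darcy flux q = K · i = 0.6120 × 0.001185 = 0.0007255 m/day.
Seepage velocity v = q / n_e = 0.0007255 / 0.22 = 0.003298 m/day.

0.00330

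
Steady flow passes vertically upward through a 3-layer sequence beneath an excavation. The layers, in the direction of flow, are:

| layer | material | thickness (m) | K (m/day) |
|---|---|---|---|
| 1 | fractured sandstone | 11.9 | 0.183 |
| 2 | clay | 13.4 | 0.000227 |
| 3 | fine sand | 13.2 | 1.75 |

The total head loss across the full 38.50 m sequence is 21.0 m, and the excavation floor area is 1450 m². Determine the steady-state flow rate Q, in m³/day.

0.515

Flow is perpendicular to layering, so the layers act in series and the equivalent K is the thickness-weighted harmonic mean.
Total thickness L = 11.9 + 13.4 + 13.2 = 38.50 m.
Σ(b_i/K_i) = 11.9/0.183 + 13.4/0.000227 + 13.2/1.75 = 59103 d.
K_eq = L / Σ(b_i/K_i) = 38.50 / 59103 = 0.0006514 m/day.
Q = K_eq · A · (Δh/L) = 0.0006514 × 1450 × (21.0/38.50) = 0.5152 m³/day.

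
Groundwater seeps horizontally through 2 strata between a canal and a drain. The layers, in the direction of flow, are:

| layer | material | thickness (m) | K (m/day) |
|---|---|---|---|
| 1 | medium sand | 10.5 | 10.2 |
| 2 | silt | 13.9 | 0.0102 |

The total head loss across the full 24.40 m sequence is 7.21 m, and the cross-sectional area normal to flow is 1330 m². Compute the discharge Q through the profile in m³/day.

Flow is perpendicular to layering, so the layers act in series and the equivalent K is the thickness-weighted harmonic mean.
Total thickness L = 10.5 + 13.9 = 24.40 m.
Σ(b_i/K_i) = 10.5/10.2 + 13.9/0.0102 = 1364 d.
K_eq = L / Σ(b_i/K_i) = 24.40 / 1364 = 0.01789 m/day.
Q = K_eq · A · (Δh/L) = 0.01789 × 1330 × (7.21/24.40) = 7.031 m³/day.

7.03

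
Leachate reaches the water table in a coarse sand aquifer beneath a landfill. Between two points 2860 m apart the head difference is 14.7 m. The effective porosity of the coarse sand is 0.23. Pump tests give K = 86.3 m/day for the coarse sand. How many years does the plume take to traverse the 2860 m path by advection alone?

Hydraulic gradient i = Δh / L = 14.7 / 2860 = 0.005140.
Darcy flux q = K · i = 86.30 × 0.005140 = 0.4436 m/day.
Seepage velocity v = q / n_e = 0.4436 / 0.23 = 1.929 m/day.
Travel time t = L / v = 2860 / 1.929 = 1483 days = 4.060 years.

4.06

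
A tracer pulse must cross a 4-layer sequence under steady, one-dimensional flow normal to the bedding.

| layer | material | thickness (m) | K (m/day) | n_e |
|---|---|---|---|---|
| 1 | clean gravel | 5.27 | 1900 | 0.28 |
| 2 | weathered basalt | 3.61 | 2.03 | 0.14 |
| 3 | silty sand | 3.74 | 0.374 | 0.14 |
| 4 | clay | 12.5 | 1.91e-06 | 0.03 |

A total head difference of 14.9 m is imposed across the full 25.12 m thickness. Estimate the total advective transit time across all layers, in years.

3460

With flow normal to the layers, continuity requires the same specific discharge q through every layer.
Σ(b_i/K_i) = 5.27/1900 + 3.61/2.03 + 3.74/0.374 + 12.5/1.91e-06 = 6.545e+06 d.
q = Δh / Σ(b_i/K_i) = 14.9 / 6.545e+06 = 2.277e-06 m/day.
In each layer the seepage velocity is v_i = q/n_i, so the layer transit time is t_i = b_i·n_i / q:
  layer 1 (clean gravel): t_1 = 5.27 × 0.28 / 2.277e-06 = 6.481e+05 d
  layer 2 (weathered basalt): t_2 = 3.61 × 0.14 / 2.277e-06 = 2.220e+05 d
  layer 3 (silty sand): t_3 = 3.74 × 0.14 / 2.277e-06 = 2.300e+05 d
  layer 4 (clay): t_4 = 12.5 × 0.03 / 2.277e-06 = 1.647e+05 d
Total t = Σ t_i = 1.265e+06 days = 3463 years.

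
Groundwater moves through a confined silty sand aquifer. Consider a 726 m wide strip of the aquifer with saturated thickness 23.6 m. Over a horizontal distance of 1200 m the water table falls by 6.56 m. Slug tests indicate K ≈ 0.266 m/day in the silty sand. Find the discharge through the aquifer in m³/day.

Cross-sectional area A = 726 × 23.6 = 17134 m².
Hydraulic gradient i = Δh / L = 6.56 / 1200 = 0.005467.
Darcy's law: Q = K · A · i = 0.2660 × 17134 × 0.005467 = 24.91 m³/day.

24.9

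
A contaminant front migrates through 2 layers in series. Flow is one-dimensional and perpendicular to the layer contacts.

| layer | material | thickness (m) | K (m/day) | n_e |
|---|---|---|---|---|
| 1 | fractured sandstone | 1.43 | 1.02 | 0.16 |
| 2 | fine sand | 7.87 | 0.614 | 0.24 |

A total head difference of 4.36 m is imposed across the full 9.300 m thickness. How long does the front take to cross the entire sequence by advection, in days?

6.91

With flow normal to the layers, continuity requires the same specific discharge q through every layer.
Σ(b_i/K_i) = 1.43/1.02 + 7.87/0.614 = 14.22 d.
q = Δh / Σ(b_i/K_i) = 4.36 / 14.22 = 0.3066 m/day.
In each layer the seepage velocity is v_i = q/n_i, so the layer transit time is t_i = b_i·n_i / q:
  layer 1 (fractured sandstone): t_1 = 1.43 × 0.16 / 0.3066 = 0.7462 d
  layer 2 (fine sand): t_2 = 7.87 × 0.24 / 0.3066 = 6.160 d
Total t = Σ t_i = 6.906 days.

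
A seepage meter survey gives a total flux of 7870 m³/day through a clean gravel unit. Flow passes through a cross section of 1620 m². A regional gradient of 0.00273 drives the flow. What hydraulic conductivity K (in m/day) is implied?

Hydraulic gradient i = 0.00273.
From Q = K·A·i, K = Q / (A·i) = 7870 / (1620 × 0.002730) = 1779 m/day.

1780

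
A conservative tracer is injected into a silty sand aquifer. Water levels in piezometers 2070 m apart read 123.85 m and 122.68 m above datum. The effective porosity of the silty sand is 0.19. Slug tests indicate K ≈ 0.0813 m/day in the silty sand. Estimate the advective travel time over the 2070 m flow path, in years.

Hydraulic gradient i = (123.85 − 122.68) / 2070 = 1.17 / 2070 = 0.0005652.
Darcy flux q = K · i = 0.08130 × 0.0005652 = 4.595e-05 m/day.
Seepage velocity v = q / n_e = 4.595e-05 / 0.19 = 0.0002419 m/day.
Travel time t = L / v = 2070 / 0.0002419 = 8.559e+06 days = 23433 years.

23400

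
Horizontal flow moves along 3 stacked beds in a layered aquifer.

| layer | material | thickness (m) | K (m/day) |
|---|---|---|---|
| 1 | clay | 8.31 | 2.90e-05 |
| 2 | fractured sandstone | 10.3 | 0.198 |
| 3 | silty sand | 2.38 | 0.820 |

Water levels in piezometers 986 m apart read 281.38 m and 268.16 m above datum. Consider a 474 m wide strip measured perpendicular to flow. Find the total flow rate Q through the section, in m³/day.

25.4

Flow is parallel to layering, so each bed carries its own Darcy discharge and the transmissivities add.
Σ(K_i·b_i) = 2.90e-05×8.31 + 0.198×10.3 + 0.820×2.38 = 3.991 m²/day.
Hydraulic gradient i = (281.38 − 268.16) / 986 = 13.22 / 986 = 0.01341.
Q = Σ(K_i·b_i) · W · i = 3.991 × 474 × 0.01341 = 25.37 m³/day.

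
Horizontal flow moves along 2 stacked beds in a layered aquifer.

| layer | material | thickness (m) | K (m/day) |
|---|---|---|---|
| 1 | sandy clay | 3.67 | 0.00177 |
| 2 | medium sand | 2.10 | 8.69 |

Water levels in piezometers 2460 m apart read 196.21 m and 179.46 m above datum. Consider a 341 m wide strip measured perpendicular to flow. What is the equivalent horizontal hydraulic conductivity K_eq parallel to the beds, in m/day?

Flow is parallel to layering, so each bed carries its own Darcy discharge and the transmissivities add.
Σ(K_i·b_i) = 0.00177×3.67 + 8.69×2.10 = 18.26 m²/day.
Total thickness b = 5.770 m, so K_eq = Σ(K_i·b_i)/b = 3.164 m/day.

3.16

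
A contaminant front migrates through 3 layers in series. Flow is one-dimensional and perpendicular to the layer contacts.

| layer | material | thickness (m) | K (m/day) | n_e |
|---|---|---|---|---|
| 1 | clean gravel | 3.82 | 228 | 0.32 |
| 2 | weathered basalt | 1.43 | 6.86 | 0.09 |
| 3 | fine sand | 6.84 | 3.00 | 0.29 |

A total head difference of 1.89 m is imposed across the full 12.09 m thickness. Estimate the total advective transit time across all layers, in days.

4.42

With flow normal to the layers, continuity requires the same specific discharge q through every layer.
Σ(b_i/K_i) = 3.82/228 + 1.43/6.86 + 6.84/3.00 = 2.505 d.
q = Δh / Σ(b_i/K_i) = 1.89 / 2.505 = 0.7544 m/day.
In each layer the seepage velocity is v_i = q/n_i, so the layer transit time is t_i = b_i·n_i / q:
  layer 1 (clean gravel): t_1 = 3.82 × 0.32 / 0.7544 = 1.620 d
  layer 2 (weathered basalt): t_2 = 1.43 × 0.09 / 0.7544 = 0.1706 d
  layer 3 (fine sand): t_3 = 6.84 × 0.29 / 0.7544 = 2.629 d
Total t = Σ t_i = 4.420 days.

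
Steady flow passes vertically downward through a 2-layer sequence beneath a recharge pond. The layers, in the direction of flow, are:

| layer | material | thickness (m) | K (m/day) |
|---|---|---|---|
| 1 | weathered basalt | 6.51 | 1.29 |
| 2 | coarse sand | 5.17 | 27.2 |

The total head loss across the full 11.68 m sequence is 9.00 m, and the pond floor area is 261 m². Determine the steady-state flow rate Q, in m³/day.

449

Flow is perpendicular to layering, so the layers act in series and the equivalent K is the thickness-weighted harmonic mean.
Total thickness L = 6.51 + 5.17 = 11.68 m.
Σ(b_i/K_i) = 6.51/1.29 + 5.17/27.2 = 5.237 d.
K_eq = L / Σ(b_i/K_i) = 11.68 / 5.237 = 2.230 m/day.
Q = K_eq · A · (Δh/L) = 2.230 × 261 × (9.00/11.68) = 448.6 m³/day.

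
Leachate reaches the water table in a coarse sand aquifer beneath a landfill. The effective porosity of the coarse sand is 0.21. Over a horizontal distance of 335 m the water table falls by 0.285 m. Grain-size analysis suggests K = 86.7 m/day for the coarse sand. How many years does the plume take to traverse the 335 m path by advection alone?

Hydraulic gradient i = Δh / L = 0.285 / 335 = 0.0008507.
Darcy flux q = K · i = 86.70 × 0.0008507 = 0.07376 m/day.
Seepage velocity v = q / n_e = 0.07376 / 0.21 = 0.3512 m/day.
Travel time t = L / v = 335 / 0.3512 = 953.8 days = 2.611 years.

2.61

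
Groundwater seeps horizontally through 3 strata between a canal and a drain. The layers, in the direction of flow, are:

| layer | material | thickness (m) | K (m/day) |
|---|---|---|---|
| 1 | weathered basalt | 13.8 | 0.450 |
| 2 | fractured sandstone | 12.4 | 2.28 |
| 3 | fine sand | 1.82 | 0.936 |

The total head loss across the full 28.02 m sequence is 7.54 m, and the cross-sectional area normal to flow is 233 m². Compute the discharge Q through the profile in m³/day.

Flow is perpendicular to layering, so the layers act in series and the equivalent K is the thickness-weighted harmonic mean.
Total thickness L = 13.8 + 12.4 + 1.82 = 28.02 m.
Σ(b_i/K_i) = 13.8/0.450 + 12.4/2.28 + 1.82/0.936 = 38.05 d.
K_eq = L / Σ(b_i/K_i) = 28.02 / 38.05 = 0.7364 m/day.
Q = K_eq · A · (Δh/L) = 0.7364 × 233 × (7.54/28.02) = 46.17 m³/day.

46.2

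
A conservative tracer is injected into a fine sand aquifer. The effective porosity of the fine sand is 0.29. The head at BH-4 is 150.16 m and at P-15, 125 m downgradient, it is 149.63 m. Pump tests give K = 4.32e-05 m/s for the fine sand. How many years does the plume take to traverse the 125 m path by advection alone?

Convert K: 4.32e-05 m/s × 86400 = 3.732 m/day.
Hydraulic gradient i = (150.16 − 149.63) / 125 = 0.53 / 125 = 0.004240.
Darcy flux q = K · i = 3.732 × 0.004240 = 0.01583 m/day.
Seepage velocity v = q / n_e = 0.01583 / 0.29 = 0.05457 m/day.
Travel time t = L / v = 125 / 0.05457 = 2291 days = 6.271 years.

6.27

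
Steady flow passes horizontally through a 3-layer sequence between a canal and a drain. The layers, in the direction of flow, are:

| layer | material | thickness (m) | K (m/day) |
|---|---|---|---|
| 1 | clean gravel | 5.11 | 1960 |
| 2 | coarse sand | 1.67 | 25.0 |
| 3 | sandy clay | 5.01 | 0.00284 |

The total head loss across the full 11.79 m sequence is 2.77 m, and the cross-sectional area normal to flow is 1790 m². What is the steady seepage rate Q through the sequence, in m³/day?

2.81

Flow is perpendicular to layering, so the layers act in series and the equivalent K is the thickness-weighted harmonic mean.
Total thickness L = 5.11 + 1.67 + 5.01 = 11.79 m.
Σ(b_i/K_i) = 5.11/1960 + 1.67/25.0 + 5.01/0.00284 = 1764 d.
K_eq = L / Σ(b_i/K_i) = 11.79 / 1764 = 0.006683 m/day.
Q = K_eq · A · (Δh/L) = 0.006683 × 1790 × (2.77/11.79) = 2.811 m³/day.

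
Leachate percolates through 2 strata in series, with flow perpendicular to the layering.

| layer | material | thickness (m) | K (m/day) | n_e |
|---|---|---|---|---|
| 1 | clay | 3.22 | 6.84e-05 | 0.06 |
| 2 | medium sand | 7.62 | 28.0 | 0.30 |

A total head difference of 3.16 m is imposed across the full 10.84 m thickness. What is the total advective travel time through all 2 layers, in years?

With flow normal to the layers, continuity requires the same specific discharge q through every layer.
Σ(b_i/K_i) = 3.22/6.84e-05 + 7.62/28.0 = 47076 d.
q = Δh / Σ(b_i/K_i) = 3.16 / 47076 = 6.713e-05 m/day.
In each layer the seepage velocity is v_i = q/n_i, so the layer transit time is t_i = b_i·n_i / q:
  layer 1 (clay): t_1 = 3.22 × 0.06 / 6.713e-05 = 2878 d
  layer 2 (medium sand): t_2 = 7.62 × 0.30 / 6.713e-05 = 34056 d
Total t = Σ t_i = 36934 days = 101.1 years.

101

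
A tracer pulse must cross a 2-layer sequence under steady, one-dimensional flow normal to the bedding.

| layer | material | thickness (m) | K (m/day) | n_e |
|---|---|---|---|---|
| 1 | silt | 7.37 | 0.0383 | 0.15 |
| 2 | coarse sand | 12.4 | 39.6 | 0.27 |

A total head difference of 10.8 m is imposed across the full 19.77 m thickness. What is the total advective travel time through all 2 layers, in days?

79.5

With flow normal to the layers, continuity requires the same specific discharge q through every layer.
Σ(b_i/K_i) = 7.37/0.0383 + 12.4/39.6 = 192.7 d.
q = Δh / Σ(b_i/K_i) = 10.8 / 192.7 = 0.05603 m/day.
In each layer the seepage velocity is v_i = q/n_i, so the layer transit time is t_i = b_i·n_i / q:
  layer 1 (silt): t_1 = 7.37 × 0.15 / 0.05603 = 19.73 d
  layer 2 (coarse sand): t_2 = 12.4 × 0.27 / 0.05603 = 59.75 d
Total t = Σ t_i = 79.48 days.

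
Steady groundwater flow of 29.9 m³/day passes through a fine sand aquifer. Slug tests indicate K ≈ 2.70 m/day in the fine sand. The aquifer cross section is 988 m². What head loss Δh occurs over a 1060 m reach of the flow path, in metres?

11.9

From Q = K·A·i, i = Q / (K·A) = 29.9 / (2.700 × 988.0) = 0.01121.
Head loss Δh = i · L = 0.01121 × 1060 = 11.88 m.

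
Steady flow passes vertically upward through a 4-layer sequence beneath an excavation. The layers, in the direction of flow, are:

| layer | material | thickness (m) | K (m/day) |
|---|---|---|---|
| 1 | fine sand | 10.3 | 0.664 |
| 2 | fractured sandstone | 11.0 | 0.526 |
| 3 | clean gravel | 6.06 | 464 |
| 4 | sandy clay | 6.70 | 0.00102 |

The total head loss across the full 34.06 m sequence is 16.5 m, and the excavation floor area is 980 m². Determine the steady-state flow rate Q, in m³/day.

2.45

Flow is perpendicular to layering, so the layers act in series and the equivalent K is the thickness-weighted harmonic mean.
Total thickness L = 10.3 + 11.0 + 6.06 + 6.70 = 34.06 m.
Σ(b_i/K_i) = 10.3/0.664 + 11.0/0.526 + 6.06/464 + 6.70/0.00102 = 6605 d.
K_eq = L / Σ(b_i/K_i) = 34.06 / 6605 = 0.005157 m/day.
Q = K_eq · A · (Δh/L) = 0.005157 × 980 × (16.5/34.06) = 2.448 m³/day.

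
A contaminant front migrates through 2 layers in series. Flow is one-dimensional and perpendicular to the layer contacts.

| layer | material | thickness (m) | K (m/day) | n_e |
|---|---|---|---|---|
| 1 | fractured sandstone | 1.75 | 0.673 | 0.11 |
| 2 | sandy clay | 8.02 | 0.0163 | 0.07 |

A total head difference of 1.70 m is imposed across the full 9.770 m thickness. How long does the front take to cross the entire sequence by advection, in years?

With flow normal to the layers, continuity requires the same specific discharge q through every layer.
Σ(b_i/K_i) = 1.75/0.673 + 8.02/0.0163 = 494.6 d.
q = Δh / Σ(b_i/K_i) = 1.70 / 494.6 = 0.003437 m/day.
In each layer the seepage velocity is v_i = q/n_i, so the layer transit time is t_i = b_i·n_i / q:
  layer 1 (fractured sandstone): t_1 = 1.75 × 0.11 / 0.003437 = 56.01 d
  layer 2 (sandy clay): t_2 = 8.02 × 0.07 / 0.003437 = 163.3 d
Total t = Σ t_i = 219.4 days = 0.6006 years.

0.601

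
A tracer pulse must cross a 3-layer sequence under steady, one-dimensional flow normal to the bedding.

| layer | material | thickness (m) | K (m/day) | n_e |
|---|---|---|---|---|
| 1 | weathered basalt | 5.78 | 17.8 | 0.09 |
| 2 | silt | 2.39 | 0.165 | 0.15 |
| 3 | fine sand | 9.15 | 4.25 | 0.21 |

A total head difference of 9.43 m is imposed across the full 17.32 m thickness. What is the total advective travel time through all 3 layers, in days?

5.04

With flow normal to the layers, continuity requires the same specific discharge q through every layer.
Σ(b_i/K_i) = 5.78/17.8 + 2.39/0.165 + 9.15/4.25 = 16.96 d.
q = Δh / Σ(b_i/K_i) = 9.43 / 16.96 = 0.5559 m/day.
In each layer the seepage velocity is v_i = q/n_i, so the layer transit time is t_i = b_i·n_i / q:
  layer 1 (weathered basalt): t_1 = 5.78 × 0.09 / 0.5559 = 0.9357 d
  layer 2 (silt): t_2 = 2.39 × 0.15 / 0.5559 = 0.6449 d
  layer 3 (fine sand): t_3 = 9.15 × 0.21 / 0.5559 = 3.456 d
Total t = Σ t_i = 5.037 days.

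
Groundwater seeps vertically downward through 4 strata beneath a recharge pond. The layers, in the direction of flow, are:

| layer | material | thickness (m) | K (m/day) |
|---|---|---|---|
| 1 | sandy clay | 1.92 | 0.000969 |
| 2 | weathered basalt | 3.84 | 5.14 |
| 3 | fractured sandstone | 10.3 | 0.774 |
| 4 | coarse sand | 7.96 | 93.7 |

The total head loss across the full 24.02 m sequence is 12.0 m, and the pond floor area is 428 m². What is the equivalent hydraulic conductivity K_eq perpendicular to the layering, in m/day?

0.0120

Flow is perpendicular to layering, so the layers act in series and the equivalent K is the thickness-weighted harmonic mean.
Total thickness L = 1.92 + 3.84 + 10.3 + 7.96 = 24.02 m.
Σ(b_i/K_i) = 1.92/0.000969 + 3.84/5.14 + 10.3/0.774 + 7.96/93.7 = 1996 d.
K_eq = L / Σ(b_i/K_i) = 24.02 / 1996 = 0.01204 m/day.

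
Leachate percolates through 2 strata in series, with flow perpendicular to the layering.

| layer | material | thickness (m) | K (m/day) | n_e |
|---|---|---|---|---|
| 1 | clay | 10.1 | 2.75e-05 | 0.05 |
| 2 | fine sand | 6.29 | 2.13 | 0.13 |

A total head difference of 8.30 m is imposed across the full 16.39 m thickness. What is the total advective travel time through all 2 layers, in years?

160

With flow normal to the layers, continuity requires the same specific discharge q through every layer.
Σ(b_i/K_i) = 10.1/2.75e-05 + 6.29/2.13 = 3.673e+05 d.
q = Δh / Σ(b_i/K_i) = 8.30 / 3.673e+05 = 2.260e-05 m/day.
In each layer the seepage velocity is v_i = q/n_i, so the layer transit time is t_i = b_i·n_i / q:
  layer 1 (clay): t_1 = 10.1 × 0.05 / 2.260e-05 = 22346 d
  layer 2 (fine sand): t_2 = 6.29 × 0.13 / 2.260e-05 = 36183 d
Total t = Σ t_i = 58530 days = 160.2 years.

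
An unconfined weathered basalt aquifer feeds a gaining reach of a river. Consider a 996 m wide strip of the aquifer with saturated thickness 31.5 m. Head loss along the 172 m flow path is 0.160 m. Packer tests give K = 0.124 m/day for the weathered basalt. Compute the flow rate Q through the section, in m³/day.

Cross-sectional area A = 996 × 31.5 = 31374 m².
Hydraulic gradient i = Δh / L = 0.160 / 172 = 0.0009302.
Darcy's law: Q = K · A · i = 0.1240 × 31374 × 0.0009302 = 3.619 m³/day.

3.62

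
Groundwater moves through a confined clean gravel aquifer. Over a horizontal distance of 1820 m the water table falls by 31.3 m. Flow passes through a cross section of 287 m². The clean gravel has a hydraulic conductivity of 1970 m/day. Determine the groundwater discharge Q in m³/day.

9720

Hydraulic gradient i = Δh / L = 31.3 / 1820 = 0.01720.
Darcy's law: Q = K · A · i = 1970 × 287.0 × 0.01720 = 9723 m³/day.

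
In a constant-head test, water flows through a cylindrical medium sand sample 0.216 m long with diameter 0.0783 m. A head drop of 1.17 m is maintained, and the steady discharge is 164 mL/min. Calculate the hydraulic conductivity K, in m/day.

9.05

Cross-sectional area A = π·(d/2)² = π × (0.0783/2)² = 0.004815 m².
Convert discharge: 164 mL/min = 2.733e-06 m³/s.
Darcy's law rearranged: K = Q·L / (A·Δh) = 2.733e-06 × 0.216 / (0.004815 × 1.17) = 0.0001048 m/s = 9.054 m/day.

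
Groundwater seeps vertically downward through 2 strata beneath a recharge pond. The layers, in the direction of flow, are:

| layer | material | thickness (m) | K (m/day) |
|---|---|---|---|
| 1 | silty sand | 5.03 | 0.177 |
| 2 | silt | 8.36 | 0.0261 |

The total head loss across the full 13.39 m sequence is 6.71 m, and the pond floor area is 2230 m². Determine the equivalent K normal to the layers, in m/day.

Flow is perpendicular to layering, so the layers act in series and the equivalent K is the thickness-weighted harmonic mean.
Total thickness L = 5.03 + 8.36 = 13.39 m.
Σ(b_i/K_i) = 5.03/0.177 + 8.36/0.0261 = 348.7 d.
K_eq = L / Σ(b_i/K_i) = 13.39 / 348.7 = 0.03840 m/day.

0.0384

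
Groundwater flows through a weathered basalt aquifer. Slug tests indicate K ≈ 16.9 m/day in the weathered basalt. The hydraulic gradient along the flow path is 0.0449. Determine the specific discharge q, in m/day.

0.759

Hydraulic gradient i = 0.0449.
Specific discharge q = K · i = 16.90 × 0.04490 = 0.7588 m/day.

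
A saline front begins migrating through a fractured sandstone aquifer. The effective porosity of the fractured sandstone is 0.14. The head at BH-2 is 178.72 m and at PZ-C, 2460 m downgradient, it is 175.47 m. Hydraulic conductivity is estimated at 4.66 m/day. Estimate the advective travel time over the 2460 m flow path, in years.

153

Hydraulic gradient i = (178.72 − 175.47) / 2460 = 3.25 / 2460 = 0.001321.
Darcy flux q = K · i = 4.660 × 0.001321 = 0.006157 m/day.
Seepage velocity v = q / n_e = 0.006157 / 0.14 = 0.04398 m/day.
Travel time t = L / v = 2460 / 0.04398 = 55941 days = 153.2 years.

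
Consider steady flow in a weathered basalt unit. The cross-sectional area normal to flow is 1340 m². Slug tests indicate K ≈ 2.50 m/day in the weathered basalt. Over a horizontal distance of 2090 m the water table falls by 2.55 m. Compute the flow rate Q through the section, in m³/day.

4.09

Hydraulic gradient i = Δh / L = 2.55 / 2090 = 0.001220.
Darcy's law: Q = K · A · i = 2.500 × 1340 × 0.001220 = 4.087 m³/day.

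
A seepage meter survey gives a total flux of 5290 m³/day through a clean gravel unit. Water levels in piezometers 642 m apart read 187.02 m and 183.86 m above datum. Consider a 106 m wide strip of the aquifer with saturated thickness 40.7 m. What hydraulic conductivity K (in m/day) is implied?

249

Cross-sectional area A = 106 × 40.7 = 4314 m².
Hydraulic gradient i = (187.02 − 183.86) / 642 = 3.16 / 642 = 0.004922.
From Q = K·A·i, K = Q / (A·i) = 5290 / (4314 × 0.004922) = 249.1 m/day.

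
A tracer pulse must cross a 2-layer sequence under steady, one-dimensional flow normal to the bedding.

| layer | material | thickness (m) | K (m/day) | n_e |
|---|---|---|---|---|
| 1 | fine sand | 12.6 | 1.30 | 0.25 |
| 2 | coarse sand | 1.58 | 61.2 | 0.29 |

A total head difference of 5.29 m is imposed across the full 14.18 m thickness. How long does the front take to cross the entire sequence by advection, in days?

With flow normal to the layers, continuity requires the same specific discharge q through every layer.
Σ(b_i/K_i) = 12.6/1.30 + 1.58/61.2 = 9.718 d.
q = Δh / Σ(b_i/K_i) = 5.29 / 9.718 = 0.5443 m/day.
In each layer the seepage velocity is v_i = q/n_i, so the layer transit time is t_i = b_i·n_i / q:
  layer 1 (fine sand): t_1 = 12.6 × 0.25 / 0.5443 = 5.787 d
  layer 2 (coarse sand): t_2 = 1.58 × 0.29 / 0.5443 = 0.8417 d
Total t = Σ t_i = 6.629 days.

6.63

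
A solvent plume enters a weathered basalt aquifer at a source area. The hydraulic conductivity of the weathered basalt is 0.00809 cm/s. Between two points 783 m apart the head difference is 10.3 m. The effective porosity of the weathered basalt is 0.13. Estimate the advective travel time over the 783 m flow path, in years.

Convert K: 0.00809 cm/s × 864 = 6.990 m/day.
Hydraulic gradient i = Δh / L = 10.3 / 783 = 0.01315.
Darcy flux q = K · i = 6.990 × 0.01315 = 0.09195 m/day.
Seepage velocity v = q / n_e = 0.09195 / 0.13 = 0.7073 m/day.
Travel time t = L / v = 783 / 0.7073 = 1107 days = 3.031 years.

3.03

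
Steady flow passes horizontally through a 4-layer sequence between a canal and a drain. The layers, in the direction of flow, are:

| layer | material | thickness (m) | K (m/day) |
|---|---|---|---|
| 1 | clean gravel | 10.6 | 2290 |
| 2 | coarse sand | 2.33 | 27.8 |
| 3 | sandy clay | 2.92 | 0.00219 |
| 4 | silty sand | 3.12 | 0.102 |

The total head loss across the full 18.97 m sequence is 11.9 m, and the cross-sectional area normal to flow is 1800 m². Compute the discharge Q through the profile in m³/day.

15.7

Flow is perpendicular to layering, so the layers act in series and the equivalent K is the thickness-weighted harmonic mean.
Total thickness L = 10.6 + 2.33 + 2.92 + 3.12 = 18.97 m.
Σ(b_i/K_i) = 10.6/2290 + 2.33/27.8 + 2.92/0.00219 + 3.12/0.102 = 1364 d.
K_eq = L / Σ(b_i/K_i) = 18.97 / 1364 = 0.01391 m/day.
Q = K_eq · A · (Δh/L) = 0.01391 × 1800 × (11.9/18.97) = 15.70 m³/day.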